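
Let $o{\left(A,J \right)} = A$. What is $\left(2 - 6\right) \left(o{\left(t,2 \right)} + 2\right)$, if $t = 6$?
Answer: $-32$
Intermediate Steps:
$\left(2 - 6\right) \left(o{\left(t,2 \right)} + 2\right) = \left(2 - 6\right) \left(6 + 2\right) = \left(-4\right) 8 = -32$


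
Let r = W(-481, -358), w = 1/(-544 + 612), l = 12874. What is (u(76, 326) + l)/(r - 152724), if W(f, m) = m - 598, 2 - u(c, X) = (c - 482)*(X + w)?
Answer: -4938091/5225120 ≈ -0.94507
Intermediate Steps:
w = 1/68 ≈ 0.014706
u(c, X) = 2 - (-482 + c)*(1/68 + X) (u(c, X) = 2 - (c - 482)*(X + 1/68) = 2 - (-482 + c)*(1/68 + X))
W(f, m) = -598 + m
r = -956 (r = -598 - 358 = -956)
(u(76, 326) + l)/(r - 152724) = ((309/34 + 482*326 - 1/68*76 - 1*326*76) + 12874)/(-956 - 152724) = ((309/34 + 157132 - 19/17 - 24776) + 12874)/(-153680) = (4500375/34 + 12874)*(-1/153680) = (4938091/34)*(-1/153680) = -4938091/5225120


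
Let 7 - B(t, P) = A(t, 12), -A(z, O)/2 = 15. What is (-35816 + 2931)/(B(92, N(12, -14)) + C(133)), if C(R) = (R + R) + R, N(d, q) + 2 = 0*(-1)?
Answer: -32885/436 ≈ -75.424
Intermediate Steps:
N(d, q) = -2 (N(d, q) = -2 + 0*(-1) = -2 + 0 = -2)
C(R) = 3*R (C(R) = 2*R + R = 3*R)
A(z, O) = -30 (A(z, O) = -2*15 = -30)
B(t, P) = 37 (B(t, P) = 7 - 1*(-30) = 7 + 30 = 37)
(-35816 + 2931)/(B(92, N(12, -14)) + C(133)) = (-35816 + 2931)/(37 + 3*133) = -32885/(37 + 399) = -32885/436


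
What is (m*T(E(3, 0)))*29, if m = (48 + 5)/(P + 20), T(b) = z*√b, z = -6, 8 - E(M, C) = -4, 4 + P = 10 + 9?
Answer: -18444*√3/35 ≈ -912.74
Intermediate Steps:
P = 15 (P = -4 + (10 + 9) = -4 + 19 = 15)
E(M, C) = 12 (E(M, C) = 8 - 1*(-4) = 8 + 4 = 12)
T(b) = -6*√b
m = 53/35 (m = (48 + 5)/(15 + 20) = 53/35 ≈ 1.5143)
(m*T(E(3, 0)))*29 = (53*(-12*√3)/35)*29 = -636*√3/35*29 = -18444*√3/35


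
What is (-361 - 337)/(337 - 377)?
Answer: 349/20 ≈ 17.450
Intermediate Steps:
(-361 - 337)/(337 - 377) = -698/(-40) = -698*(-1/40) = 349/20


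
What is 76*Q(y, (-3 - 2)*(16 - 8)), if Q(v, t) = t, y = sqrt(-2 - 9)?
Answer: -3040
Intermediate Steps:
y = I*sqrt(11) (y = sqrt(-11) = I*sqrt(11) ≈ 3.3166*I)
76*Q(y, (-3 - 2)*(16 - 8)) = 76*((-3 - 2)*(16 - 8)) = 76*(-5*8) = 76*(-40) = -3040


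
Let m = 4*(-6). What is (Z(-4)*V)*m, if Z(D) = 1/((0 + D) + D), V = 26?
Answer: 78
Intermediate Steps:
m = -24
Z(D) = 1/(2*D) (Z(D) = 1/(D + D) = 1/(2*D))
(Z(-4)*V)*m = (((½)/(-4))*26)*(-24) = (((½)*(-¼))*26)*(-24) = -⅛*26*(-24) = -13/4*(-24) = 78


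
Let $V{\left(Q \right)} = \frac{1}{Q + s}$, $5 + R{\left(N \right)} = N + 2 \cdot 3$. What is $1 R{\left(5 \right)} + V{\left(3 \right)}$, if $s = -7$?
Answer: $\frac{23}{4} \approx 5.75$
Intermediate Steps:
$R{\left(N \right)} = 1 + N$ ($R{\left(N \right)} = -5 + \left(N + 2 \cdot 3\right) = -5 + \left(N + 6\right) = -5 + \left(6 + N\right) = 1 + N$)
$V{\left(Q \right)} = \frac{1}{-7 + Q}$ ($V{\left(Q \right)} = \frac{1}{Q - 7} = \frac{1}{-7 + Q}$)
$1 R{\left(5 \right)} + V{\left(3 \right)} = 1 \left(1 + 5\right) + \frac{1}{-7 + 3} = 1 \cdot 6 + \frac{1}{-4} = 6 - \frac{1}{4} = \frac{23}{4}$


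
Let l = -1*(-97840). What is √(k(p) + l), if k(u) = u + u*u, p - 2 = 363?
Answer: √231430 ≈ 481.07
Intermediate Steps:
p = 365 (p = 2 + 363 = 365)
l = 97840
k(u) = u + u²
√(k(p) + l) = √(365*(1 + 365) + 97840) = √(365*366 + 97840) = √(133590 + 97840) = √231430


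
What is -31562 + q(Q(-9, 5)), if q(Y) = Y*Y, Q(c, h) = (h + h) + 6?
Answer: -31306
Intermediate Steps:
Q(c, h) = 6 + 2*h (Q(c, h) = 2*h + 6 = 6 + 2*h)
q(Y) = Y²
-31562 + q(Q(-9, 5)) = -31562 + (6 + 2*5)² = -31562 + (6 + 10)² = -31562 + 16² = -31562 + 256 = -31306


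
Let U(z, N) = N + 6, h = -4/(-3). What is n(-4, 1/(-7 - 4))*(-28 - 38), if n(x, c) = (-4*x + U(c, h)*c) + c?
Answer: -1006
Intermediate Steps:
h = 4/3 (h = -4*(-⅓) = 4/3 ≈ 1.3333)
U(z, N) = 6 + N
n(x, c) = -4*x + 25*c/3 (n(x, c) = (-4*x + (6 + 4/3)*c) + c = (-4*x + 22*c/3) + c = -4*x + 25*c/3)
n(-4, 1/(-7 - 4))*(-28 - 38) = (-4*(-4) + 25/(3*(-7 - 4)))*(-28 - 38) = (16 + (25/3)/(-11))*(-66) = (16 + (25/3)*(-1/11))*(-66) = (16 - 25/33)*(-66) = (503/33)*(-66) = -1006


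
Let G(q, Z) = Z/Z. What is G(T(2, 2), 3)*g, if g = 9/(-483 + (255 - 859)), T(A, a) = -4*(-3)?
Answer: -9/1087 ≈ -0.0082797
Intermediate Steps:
T(A, a) = 12
G(q, Z) = 1
g = -9/1087 (g = 9/(-483 - 604) = 9/(-1087) = -1/1087*9 = -9/1087 ≈ -0.0082797)
G(T(2, 2), 3)*g = 1*(-9/1087) = -9/1087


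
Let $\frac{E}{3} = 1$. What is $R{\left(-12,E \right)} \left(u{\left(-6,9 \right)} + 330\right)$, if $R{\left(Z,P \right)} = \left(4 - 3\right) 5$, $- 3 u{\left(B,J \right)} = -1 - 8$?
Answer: $1665$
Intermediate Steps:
$E = 3$ ($E = 3 \cdot 1 = 3$)
$u{\left(B,J \right)} = 3$ ($u{\left(B,J \right)} = - \frac{-1 - 8}{3} = \left(- \frac{1}{3}\right) \left(-9\right) = 3$)
$R{\left(Z,P \right)} = 5$ ($R{\left(Z,P \right)} = 1 \cdot 5 = 5$)
$R{\left(-12,E \right)} \left(u{\left(-6,9 \right)} + 330\right) = 5 \left(3 + 330\right) = 5 \cdot 333 = 1665$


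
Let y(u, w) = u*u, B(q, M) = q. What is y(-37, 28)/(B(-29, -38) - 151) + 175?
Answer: 30131/180 ≈ 167.39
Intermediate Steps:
y(u, w) = u**2
y(-37, 28)/(B(-29, -38) - 151) + 175 = (-37)**2/(-29 - 151) + 175 = 1369/(-180) + 175 = 1369*(-1/180) + 175 = -1369/180 + 175 = 30131/180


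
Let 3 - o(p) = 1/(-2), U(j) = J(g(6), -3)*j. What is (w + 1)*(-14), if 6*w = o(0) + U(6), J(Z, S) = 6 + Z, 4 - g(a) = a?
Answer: -469/6 ≈ -78.167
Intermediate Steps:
g(a) = 4 - a
U(j) = 4*j (U(j) = (6 + (4 - 1*6))*j = (6 + (4 - 6))*j = (6 - 2)*j = 4*j)
o(p) = 7/2 (o(p) = 3 - 1/(-2) = 3 - 1*(-½) = 3 + ½ = 7/2)
w = 55/12 (w = (7/2 + 4*6)/6 = (7/2 + 24)/6 = (⅙)*(55/2) = 55/12 ≈ 4.5833)
(w + 1)*(-14) = (55/12 + 1)*(-14) = (67/12)*(-14) = -469/6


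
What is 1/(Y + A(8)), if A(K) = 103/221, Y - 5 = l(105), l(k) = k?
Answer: 221/24413 ≈ 0.0090526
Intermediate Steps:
Y = 110 (Y = 5 + 105 = 110)
A(K) = 103/221 (A(K) = 103*(1/221) = 103/221)
1/(Y + A(8)) = 1/(110 + 103/221) = 1/(24413/221) = 221/24413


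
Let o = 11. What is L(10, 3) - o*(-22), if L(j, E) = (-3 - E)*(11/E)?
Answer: 220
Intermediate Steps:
L(j, E) = 11*(-3 - E)/E
L(10, 3) - o*(-22) = (-11 - 33/3) - 11*(-22) = (-11 - 33*⅓) - 1*(-242) = (-11 - 11) + 242 = -22 + 242 = 220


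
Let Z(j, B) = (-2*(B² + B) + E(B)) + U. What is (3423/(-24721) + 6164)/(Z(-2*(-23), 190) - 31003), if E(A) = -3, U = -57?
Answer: -152376821/2562158603 ≈ -0.059472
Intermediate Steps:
Z(j, B) = -60 - 2*B - 2*B² (Z(j, B) = (-2*(B² + B) - 3) - 57 = (-2*(B + B²) - 3) - 57 = ((-2*B - 2*B²) - 3) - 57 = (-3 - 2*B - 2*B²) - 57 = -60 - 2*B - 2*B²)
(3423/(-24721) + 6164)/(Z(-2*(-23), 190) - 31003) = (3423/(-24721) + 6164)/((-60 - 2*190 - 2*190²) - 31003) = (3423*(-1/24721) + 6164)/((-60 - 380 - 2*36100) - 31003) = (-3423/24721 + 6164)/((-60 - 380 - 72200) - 31003) = 152376821/(24721*(-72640 - 31003)) = (152376821/24721)/(-103643) = (152376821/24721)*(-1/103643) = -152376821/2562158603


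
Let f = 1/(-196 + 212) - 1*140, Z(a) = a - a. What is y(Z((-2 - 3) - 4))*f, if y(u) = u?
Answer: 0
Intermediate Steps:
Z(a) = 0
f = -2239/16 (f = 1/16 - 140 = -2239/16 ≈ -139.94)
y(Z((-2 - 3) - 4))*f = 0*(-2239/16) = 0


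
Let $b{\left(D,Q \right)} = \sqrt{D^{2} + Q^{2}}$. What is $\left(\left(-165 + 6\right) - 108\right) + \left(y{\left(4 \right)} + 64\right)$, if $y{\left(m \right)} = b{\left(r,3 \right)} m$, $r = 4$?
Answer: $-183$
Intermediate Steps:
$y{\left(m \right)} = 5 m$ ($y{\left(m \right)} = \sqrt{4^{2} + 3^{2}} m = \sqrt{16 + 9} m = \sqrt{25} m = 5 m$)
$\left(\left(-165 + 6\right) - 108\right) + \left(y{\left(4 \right)} + 64\right) = \left(\left(-165 + 6\right) - 108\right) + \left(5 \cdot 4 + 64\right) = \left(-159 - 108\right) + \left(20 + 64\right) = -267 + 84 = -183$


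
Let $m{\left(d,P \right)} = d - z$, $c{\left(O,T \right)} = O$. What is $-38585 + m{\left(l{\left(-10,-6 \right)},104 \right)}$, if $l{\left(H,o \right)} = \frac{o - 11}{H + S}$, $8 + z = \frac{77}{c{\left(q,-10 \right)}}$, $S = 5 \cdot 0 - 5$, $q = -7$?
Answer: $- \frac{578473}{15} \approx -38565.0$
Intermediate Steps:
$S = -5$ ($S = 0 - 5 = -5$)
$z = -19$ ($z = -8 + \frac{77}{-7} = -8 + 77 \left(- \frac{1}{7}\right) = -8 - 11 = -19$)
$l{\left(H,o \right)} = \frac{-11 + o}{-5 + H}$ ($l{\left(H,o \right)} = \frac{o - 11}{H - 5} = \frac{-11 + o}{-5 + H}$)
$m{\left(d,P \right)} = 19 + d$ ($m{\left(d,P \right)} = d - -19 = d + 19 = 19 + d$)
$-38585 + m{\left(l{\left(-10,-6 \right)},104 \right)} = -38585 + \left(19 + \frac{-11 - 6}{-5 - 10}\right) = -38585 + \left(19 + \frac{1}{-15} \left(-17\right)\right) = -38585 + \left(19 - - \frac{17}{15}\right) = -38585 + \left(19 + \frac{17}{15}\right) = -38585 + \frac{302}{15} = - \frac{578473}{15}$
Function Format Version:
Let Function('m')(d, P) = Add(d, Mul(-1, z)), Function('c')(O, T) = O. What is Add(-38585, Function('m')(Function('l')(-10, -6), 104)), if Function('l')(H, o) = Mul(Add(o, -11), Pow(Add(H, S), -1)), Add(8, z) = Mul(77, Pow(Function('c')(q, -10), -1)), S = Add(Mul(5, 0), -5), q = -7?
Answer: Rational(-578473, 15) ≈ -38565.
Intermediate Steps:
S = -5 (S = Add(0, -5) = -5)
z = -19 (z = Add(-8, Mul(77, Pow(-7, -1))) = Add(-8, Mul(77, Rational(-1, 7))) = Add(-8, -11) = -19)
Function('l')(H, o) = Mul(Pow(Add(-5, H), -1), Add(-11, o)) (Function('l')(H, o) = Mul(Add(o, -11), Pow(Add(H, -5), -1)) = Mul(Add(-11, o), Pow(Add(-5, H), -1)) = Mul(Pow(Add(-5, H), -1), Add(-11, o)))
Function('m')(d, P) = Add(19, d) (Function('m')(d, P) = Add(d, Mul(-1, -19)) = Add(d, 19) = Add(19, d))
Add(-38585, Function('m')(Function('l')(-10, -6), 104)) = Add(-38585, Add(19, Mul(Pow(Add(-5, -10), -1), Add(-11, -6)))) = Add(-38585, Add(19, Mul(Pow(-15, -1), -17))) = Add(-38585, Add(19, Mul(Rational(-1, 15), -17))) = Add(-38585, Add(19, Rational(17, 15))) = Add(-38585, Rational(302, 15)) = Rational(-578473, 15)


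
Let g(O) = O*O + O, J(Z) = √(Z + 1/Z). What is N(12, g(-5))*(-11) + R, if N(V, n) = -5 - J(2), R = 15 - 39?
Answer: 31 + 11*√10/2 ≈ 48.393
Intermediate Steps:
g(O) = O + O² (g(O) = O² + O = O + O²)
R = -24
N(V, n) = -5 - √10/2 (N(V, n) = -5 - √(2 + 1/2) = -5 - √(2 + ½) = -5 - √(5/2) = -5 - √10/2)
N(12, g(-5))*(-11) + R = (-5 - √10/2)*(-11) - 24 = (55 + 11*√10/2) - 24 = 31 + 11*√10/2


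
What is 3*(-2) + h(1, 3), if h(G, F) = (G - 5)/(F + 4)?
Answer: -46/7 ≈ -6.5714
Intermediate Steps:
h(G, F) = (-5 + G)/(4 + F)
3*(-2) + h(1, 3) = 3*(-2) + (-5 + 1)/(4 + 3) = -6 - 4/7 = -46/7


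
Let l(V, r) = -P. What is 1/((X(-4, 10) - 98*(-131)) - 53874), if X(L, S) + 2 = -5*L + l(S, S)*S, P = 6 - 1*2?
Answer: -1/41058 ≈ -2.4356e-5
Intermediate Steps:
P = 4 (P = 6 - 2 = 4)
l(V, r) = -4 (l(V, r) = -1*4 = -4)
X(L, S) = -2 - 5*L - 4*S (X(L, S) = -2 + (-5*L - 4*S) = -2 - 5*L - 4*S)
1/((X(-4, 10) - 98*(-131)) - 53874) = 1/(((-2 - 5*(-4) - 4*10) - 98*(-131)) - 53874) = 1/(((-2 + 20 - 40) + 12838) - 53874) = 1/((-22 + 12838) - 53874) = 1/(12816 - 53874) = 1/(-41058) = -1/41058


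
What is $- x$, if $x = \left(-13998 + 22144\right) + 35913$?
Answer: $-44059$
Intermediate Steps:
$x = 44059$ ($x = 8146 + 35913 = 44059$)
$- x = \left(-1\right) 44059 = -44059$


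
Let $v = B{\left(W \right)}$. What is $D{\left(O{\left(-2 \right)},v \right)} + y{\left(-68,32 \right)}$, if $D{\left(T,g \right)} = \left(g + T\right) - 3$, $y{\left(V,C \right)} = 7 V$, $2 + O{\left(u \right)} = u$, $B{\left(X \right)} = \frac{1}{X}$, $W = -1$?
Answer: $-484$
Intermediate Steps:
$v = -1$ ($v = \frac{1}{-1} = -1$)
$O{\left(u \right)} = -2 + u$
$D{\left(T,g \right)} = -3 + T + g$ ($D{\left(T,g \right)} = \left(T + g\right) - 3 = -3 + T + g$)
$D{\left(O{\left(-2 \right)},v \right)} + y{\left(-68,32 \right)} = \left(-3 - 4 - 1\right) + 7 \left(-68\right) = \left(-3 - 4 - 1\right) - 476 = -8 - 476 = -484$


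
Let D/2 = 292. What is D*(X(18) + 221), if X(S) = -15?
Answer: 120304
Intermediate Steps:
D = 584 (D = 2*292 = 584)
D*(X(18) + 221) = 584*(-15 + 221) = 584*206 = 120304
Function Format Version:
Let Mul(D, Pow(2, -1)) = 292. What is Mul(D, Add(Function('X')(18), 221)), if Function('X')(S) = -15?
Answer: 120304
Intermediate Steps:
D = 584 (D = Mul(2, 292) = 584)
Mul(D, Add(Function('X')(18), 221)) = Mul(584, Add(-15, 221)) = Mul(584, 206) = 120304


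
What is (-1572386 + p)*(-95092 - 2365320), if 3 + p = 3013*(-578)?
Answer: 8153566708036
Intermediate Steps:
p = -1741517 (p = -3 + 3013*(-578) = -3 - 1741514 = -1741517)
(-1572386 + p)*(-95092 - 2365320) = (-1572386 - 1741517)*(-95092 - 2365320) = -3313903*(-2460412) = 8153566708036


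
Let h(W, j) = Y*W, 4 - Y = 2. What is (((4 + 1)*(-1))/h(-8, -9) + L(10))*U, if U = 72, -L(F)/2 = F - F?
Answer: 45/2 ≈ 22.500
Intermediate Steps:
Y = 2 (Y = 4 - 1*2 = 4 - 2 = 2)
L(F) = 0 (L(F) = -2*(F - F) = -2*0 = 0)
h(W, j) = 2*W
(((4 + 1)*(-1))/h(-8, -9) + L(10))*U = (((4 + 1)*(-1))/((2*(-8))) + 0)*72 = ((5*(-1))/(-16) + 0)*72 = (-5*(-1/16) + 0)*72 = (5/16 + 0)*72 = (5/16)*72 = 45/2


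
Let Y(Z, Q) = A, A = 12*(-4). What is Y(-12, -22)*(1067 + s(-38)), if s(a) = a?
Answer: -49392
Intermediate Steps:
A = -48
Y(Z, Q) = -48
Y(-12, -22)*(1067 + s(-38)) = -48*(1067 - 38) = -48*1029 = -49392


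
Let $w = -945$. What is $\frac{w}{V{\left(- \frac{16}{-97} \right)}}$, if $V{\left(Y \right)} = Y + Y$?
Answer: $- \frac{91665}{32} \approx -2864.5$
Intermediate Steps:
$V{\left(Y \right)} = 2 Y$
$\frac{w}{V{\left(- \frac{16}{-97} \right)}} = - \frac{945}{2 \left(- \frac{16}{-97}\right)} = - \frac{945}{2 \left(\left(-16\right) \left(- \frac{1}{97}\right)\right)} = - \frac{945}{2 \cdot \frac{16}{97}} = - \frac{945}{\frac{32}{97}} = \left(-945\right) \frac{97}{32} = - \frac{91665}{32}$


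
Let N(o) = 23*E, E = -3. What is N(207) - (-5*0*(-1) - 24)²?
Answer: -645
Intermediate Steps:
N(o) = -69 (N(o) = 23*(-3) = -69)
N(207) - (-5*0*(-1) - 24)² = -69 - (-5*0*(-1) - 24)² = -69 - (0*(-1) - 24)² = -69 - (0 - 24)² = -69 - 1*(-24)² = -69 - 1*576 = -69 - 576 = -645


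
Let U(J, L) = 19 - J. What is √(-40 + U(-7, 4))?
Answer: I*√14 ≈ 3.7417*I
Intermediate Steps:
√(-40 + U(-7, 4)) = √(-40 + (19 - 1*(-7))) = √(-40 + (19 + 7)) = √(-40 + 26) = √(-14) = I*√14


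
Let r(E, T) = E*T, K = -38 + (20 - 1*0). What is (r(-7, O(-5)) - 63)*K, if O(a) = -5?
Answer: 504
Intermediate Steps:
K = -18 (K = -38 + (20 + 0) = -38 + 20 = -18)
(r(-7, O(-5)) - 63)*K = (-7*(-5) - 63)*(-18) = (35 - 63)*(-18) = -28*(-18) = 504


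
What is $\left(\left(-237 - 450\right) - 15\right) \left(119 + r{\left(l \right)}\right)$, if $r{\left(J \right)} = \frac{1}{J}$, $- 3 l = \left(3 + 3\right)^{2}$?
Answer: $- \frac{166959}{2} \approx -83480.0$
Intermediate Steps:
$l = -12$ ($l = - \frac{\left(3 + 3\right)^{2}}{3} = - \frac{6^{2}}{3} = \left(- \frac{1}{3}\right) 36 = -12$)
$\left(\left(-237 - 450\right) - 15\right) \left(119 + r{\left(l \right)}\right) = \left(\left(-237 - 450\right) - 15\right) \left(119 + \frac{1}{-12}\right) = \left(-687 - 15\right) \left(119 - \frac{1}{12}\right) = \left(-702\right) \frac{1427}{12} = - \frac{166959}{2}$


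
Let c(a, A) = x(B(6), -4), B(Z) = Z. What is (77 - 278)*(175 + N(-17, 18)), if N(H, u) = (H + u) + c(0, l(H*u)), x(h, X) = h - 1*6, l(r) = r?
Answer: -35376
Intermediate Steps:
x(h, X) = -6 + h (x(h, X) = h - 6 = -6 + h)
c(a, A) = 0 (c(a, A) = -6 + 6 = 0)
N(H, u) = H + u (N(H, u) = (H + u) + 0 = H + u)
(77 - 278)*(175 + N(-17, 18)) = (77 - 278)*(175 + (-17 + 18)) = -201*(175 + 1) = -201*176 = -35376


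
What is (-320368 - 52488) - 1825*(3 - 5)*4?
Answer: -358256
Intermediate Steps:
(-320368 - 52488) - 1825*(3 - 5)*4 = -372856 - (-3650)*4 = -372856 - 1825*(-8) = -372856 + 14600 = -358256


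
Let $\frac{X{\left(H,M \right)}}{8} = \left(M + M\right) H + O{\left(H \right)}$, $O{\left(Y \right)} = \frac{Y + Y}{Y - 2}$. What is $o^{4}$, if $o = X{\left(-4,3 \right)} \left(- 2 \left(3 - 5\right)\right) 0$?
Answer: $0$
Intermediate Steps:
$O{\left(Y \right)} = \frac{2 Y}{-2 + Y}$
$X{\left(H,M \right)} = 16 H M + \frac{16 H}{-2 + H}$ ($X{\left(H,M \right)} = 8 \left(\left(M + M\right) H + \frac{2 H}{-2 + H}\right) = 8 \left(2 M H + \frac{2 H}{-2 + H}\right) = 8 \left(2 H M + \frac{2 H}{-2 + H}\right) = 16 H M + \frac{16 H}{-2 + H}$)
$o = 0$ ($o = 16 \left(-4\right) \frac{1}{-2 - 4} \left(1 + 3 \left(-2 - 4\right)\right) \left(- 2 \left(3 - 5\right)\right) 0 = 16 \left(-4\right) \frac{1}{-6} \left(1 + 3 \left(-6\right)\right) \left(\left(-2\right) \left(-2\right)\right) 0 = 16 \left(-4\right) \left(- \frac{1}{6}\right) \left(1 - 18\right) 4 \cdot 0 = 16 \left(-4\right) \left(- \frac{1}{6}\right) \left(-17\right) 4 \cdot 0 = \left(- \frac{544}{3}\right) 4 \cdot 0 = \left(- \frac{2176}{3}\right) 0 = 0$)
$o^{4} = 0^{4} = 0$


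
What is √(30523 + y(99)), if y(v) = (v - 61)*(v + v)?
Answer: √38047 ≈ 195.06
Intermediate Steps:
y(v) = 2*v*(-61 + v) (y(v) = (-61 + v)*(2*v) = 2*v*(-61 + v))
√(30523 + y(99)) = √(30523 + 2*99*(-61 + 99)) = √(30523 + 2*99*38) = √(30523 + 7524) = √38047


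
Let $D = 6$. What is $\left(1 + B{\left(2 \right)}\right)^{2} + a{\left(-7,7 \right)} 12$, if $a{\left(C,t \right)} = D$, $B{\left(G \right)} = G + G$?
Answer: $97$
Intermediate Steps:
$B{\left(G \right)} = 2 G$
$a{\left(C,t \right)} = 6$
$\left(1 + B{\left(2 \right)}\right)^{2} + a{\left(-7,7 \right)} 12 = \left(1 + 2 \cdot 2\right)^{2} + 6 \cdot 12 = \left(1 + 4\right)^{2} + 72 = 5^{2} + 72 = 25 + 72 = 97$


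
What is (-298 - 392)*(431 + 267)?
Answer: -481620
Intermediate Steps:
(-298 - 392)*(431 + 267) = -690*698 = -481620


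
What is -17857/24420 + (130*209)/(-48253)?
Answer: -1525145221/1178338260 ≈ -1.2943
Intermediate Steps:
-17857/24420 + (130*209)/(-48253) = -17857*1/24420 + 27170*(-1/48253) = -17857/24420 - 27170/48253 = -1525145221/1178338260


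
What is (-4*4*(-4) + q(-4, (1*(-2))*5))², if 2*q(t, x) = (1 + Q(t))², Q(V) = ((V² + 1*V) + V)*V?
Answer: 1185921/4 ≈ 2.9648e+5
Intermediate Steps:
Q(V) = V*(V² + 2*V) (Q(V) = ((V² + V) + V)*V = ((V + V²) + V)*V = (V² + 2*V)*V = V*(V² + 2*V))
q(t, x) = (1 + t²*(2 + t))²/2
(-4*4*(-4) + q(-4, (1*(-2))*5))² = (-4*4*(-4) + (1 + (-4)²*(2 - 4))²/2)² = (-16*(-4) + (1 + 16*(-2))²/2)² = (64 + (1 - 32)²/2)² = (64 + (½)*(-31)²)² = (64 + (½)*961)² = (64 + 961/2)² = (1089/2)² = 1185921/4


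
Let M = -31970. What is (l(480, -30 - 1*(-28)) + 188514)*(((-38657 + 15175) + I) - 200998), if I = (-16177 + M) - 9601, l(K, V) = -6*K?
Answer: -52391112552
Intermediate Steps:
I = -57748 (I = (-16177 - 31970) - 9601 = -48147 - 9601 = -57748)
(l(480, -30 - 1*(-28)) + 188514)*(((-38657 + 15175) + I) - 200998) = (-6*480 + 188514)*(((-38657 + 15175) - 57748) - 200998) = (-2880 + 188514)*((-23482 - 57748) - 200998) = 185634*(-81230 - 200998) = 185634*(-282228) = -52391112552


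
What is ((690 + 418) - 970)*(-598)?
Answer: -82524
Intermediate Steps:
((690 + 418) - 970)*(-598) = (1108 - 970)*(-598) = 138*(-598) = -82524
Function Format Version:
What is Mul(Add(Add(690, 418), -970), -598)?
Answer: -82524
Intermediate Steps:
Mul(Add(Add(690, 418), -970), -598) = Mul(Add(1108, -970), -598) = Mul(138, -598) = -82524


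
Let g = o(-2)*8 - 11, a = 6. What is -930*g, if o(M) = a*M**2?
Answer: -168330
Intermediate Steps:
o(M) = 6*M**2
g = 181 (g = (6*(-2)**2)*8 - 11 = (6*4)*8 - 11 = 24*8 - 11 = 192 - 11 = 181)
-930*g = -930*181 = -168330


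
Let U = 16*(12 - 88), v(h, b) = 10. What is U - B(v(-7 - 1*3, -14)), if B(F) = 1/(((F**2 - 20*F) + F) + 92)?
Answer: -2433/2 ≈ -1216.5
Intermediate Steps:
U = -1216 (U = 16*(-76) = -1216)
B(F) = 1/(92 + F**2 - 19*F) (B(F) = 1/((F**2 - 19*F) + 92) = 1/(92 + F**2 - 19*F))
U - B(v(-7 - 1*3, -14)) = -1216 - 1/(92 + 10**2 - 19*10) = -1216 - 1/(92 + 100 - 190) = -1216 - 1/2 = -2433/2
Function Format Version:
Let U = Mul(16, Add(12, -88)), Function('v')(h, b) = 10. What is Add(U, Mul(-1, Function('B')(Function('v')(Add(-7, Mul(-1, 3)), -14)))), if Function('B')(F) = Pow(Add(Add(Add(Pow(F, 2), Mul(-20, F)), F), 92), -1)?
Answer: Rational(-2433, 2) ≈ -1216.5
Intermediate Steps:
U = -1216 (U = Mul(16, -76) = -1216)
Function('B')(F) = Pow(Add(92, Pow(F, 2), Mul(-19, F)), -1) (Function('B')(F) = Pow(Add(Add(Pow(F, 2), Mul(-19, F)), 92), -1) = Pow(Add(92, Pow(F, 2), Mul(-19, F)), -1))
Add(U, Mul(-1, Function('B')(Function('v')(Add(-7, Mul(-1, 3)), -14)))) = Add(-1216, Mul(-1, Pow(Add(92, Pow(10, 2), Mul(-19, 10)), -1))) = Add(-1216, Mul(-1, Pow(Add(92, 100, -190), -1))) = Add(-1216, Mul(-1, Pow(2, -1))) = Add(-1216, Mul(-1, Rational(1, 2))) = Add(-1216, Rational(-1, 2)) = Rational(-2433, 2)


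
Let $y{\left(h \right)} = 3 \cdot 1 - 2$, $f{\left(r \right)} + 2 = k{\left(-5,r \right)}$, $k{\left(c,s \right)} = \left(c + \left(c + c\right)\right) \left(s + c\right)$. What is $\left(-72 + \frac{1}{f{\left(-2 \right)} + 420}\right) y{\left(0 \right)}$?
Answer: $- \frac{37655}{523} \approx -71.998$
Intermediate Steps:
$k{\left(c,s \right)} = 3 c \left(c + s\right)$ ($k{\left(c,s \right)} = \left(c + 2 c\right) \left(c + s\right) = 3 c \left(c + s\right)$)
$f{\left(r \right)} = 73 - 15 r$ ($f{\left(r \right)} = -2 + 3 \left(-5\right) \left(-5 + r\right) = -2 - \left(-75 + 15 r\right) = 73 - 15 r$)
$y{\left(h \right)} = 1$ ($y{\left(h \right)} = 3 - 2 = 1$)
$\left(-72 + \frac{1}{f{\left(-2 \right)} + 420}\right) y{\left(0 \right)} = \left(-72 + \frac{1}{\left(73 - -30\right) + 420}\right) 1 = \left(-72 + \frac{1}{\left(73 + 30\right) + 420}\right) 1 = \left(-72 + \frac{1}{103 + 420}\right) 1 = \left(-72 + \frac{1}{523}\right) 1 = \left(- \frac{37655}{523}\right) 1 = - \frac{37655}{523}$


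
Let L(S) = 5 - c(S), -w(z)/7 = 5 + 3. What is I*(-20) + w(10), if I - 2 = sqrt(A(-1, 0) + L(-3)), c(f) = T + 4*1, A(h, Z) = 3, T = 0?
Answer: -136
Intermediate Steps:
w(z) = -56 (w(z) = -7*(5 + 3) = -7*8 = -56)
c(f) = 4 (c(f) = 0 + 4*1 = 0 + 4 = 4)
L(S) = 1 (L(S) = 5 - 1*4 = 5 - 4 = 1)
I = 4 (I = 2 + sqrt(3 + 1) = 2 + sqrt(4) = 2 + 2 = 4)
I*(-20) + w(10) = 4*(-20) - 56 = -80 - 56 = -136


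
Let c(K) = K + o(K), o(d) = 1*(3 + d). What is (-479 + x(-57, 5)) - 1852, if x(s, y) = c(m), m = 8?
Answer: -2312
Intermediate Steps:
o(d) = 3 + d
c(K) = 3 + 2*K (c(K) = K + (3 + K) = 3 + 2*K)
x(s, y) = 19 (x(s, y) = 3 + 2*8 = 3 + 16 = 19)
(-479 + x(-57, 5)) - 1852 = (-479 + 19) - 1852 = -460 - 1852 = -2312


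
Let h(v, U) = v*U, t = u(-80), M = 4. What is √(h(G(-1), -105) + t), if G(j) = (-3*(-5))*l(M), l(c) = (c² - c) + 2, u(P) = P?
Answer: I*√22130 ≈ 148.76*I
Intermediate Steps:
l(c) = 2 + c² - c
G(j) = 210 (G(j) = (-3*(-5))*(2 + 4² - 1*4) = 15*(2 + 16 - 4) = 15*14 = 210)
t = -80
h(v, U) = U*v
√(h(G(-1), -105) + t) = √(-105*210 - 80) = √(-22050 - 80) = √(-22130) = I*√22130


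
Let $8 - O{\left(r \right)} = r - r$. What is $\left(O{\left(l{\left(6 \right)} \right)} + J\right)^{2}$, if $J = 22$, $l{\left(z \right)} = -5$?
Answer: $900$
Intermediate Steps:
$O{\left(r \right)} = 8$ ($O{\left(r \right)} = 8 - \left(r - r\right) = 8 - 0 = 8 + 0 = 8$)
$\left(O{\left(l{\left(6 \right)} \right)} + J\right)^{2} = \left(8 + 22\right)^{2} = 30^{2} = 900$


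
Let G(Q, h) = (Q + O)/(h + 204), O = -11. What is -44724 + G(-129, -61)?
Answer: -6395672/143 ≈ -44725.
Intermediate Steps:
G(Q, h) = (-11 + Q)/(204 + h) (G(Q, h) = (Q - 11)/(h + 204) = (-11 + Q)/(204 + h))
-44724 + G(-129, -61) = -44724 + (-11 - 129)/(204 - 61) = -44724 - 140/143 = -6395672/143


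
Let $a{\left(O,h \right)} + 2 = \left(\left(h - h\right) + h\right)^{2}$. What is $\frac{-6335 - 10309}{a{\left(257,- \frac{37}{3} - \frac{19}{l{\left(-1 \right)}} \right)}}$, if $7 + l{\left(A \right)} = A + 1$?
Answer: $- \frac{3670002}{19961} \approx -183.86$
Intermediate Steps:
$l{\left(A \right)} = -6 + A$ ($l{\left(A \right)} = -7 + \left(A + 1\right) = -7 + \left(1 + A\right) = -6 + A$)
$a{\left(O,h \right)} = -2 + h^{2}$ ($a{\left(O,h \right)} = -2 + \left(\left(h - h\right) + h\right)^{2} = -2 + \left(0 + h\right)^{2} = -2 + h^{2}$)
$\frac{-6335 - 10309}{a{\left(257,- \frac{37}{3} - \frac{19}{l{\left(-1 \right)}} \right)}} = \frac{-6335 - 10309}{-2 + \left(- \frac{37}{3} - \frac{19}{-6 - 1}\right)^{2}} = \frac{-6335 - 10309}{-2 + \left(\left(-37\right) \frac{1}{3} - \frac{19}{-7}\right)^{2}} = - \frac{16644}{-2 + \left(- \frac{37}{3} - - \frac{19}{7}\right)^{2}} = - \frac{16644}{-2 + \left(- \frac{37}{3} + \frac{19}{7}\right)^{2}} = - \frac{16644}{-2 + \left(- \frac{202}{21}\right)^{2}} = - \frac{16644}{-2 + \frac{40804}{441}} = - \frac{16644}{\frac{39922}{441}} = \left(-16644\right) \frac{441}{39922} = - \frac{3670002}{19961}$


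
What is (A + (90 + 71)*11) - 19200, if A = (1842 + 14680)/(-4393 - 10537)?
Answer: -130115746/7465 ≈ -17430.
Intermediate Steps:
A = -8261/7465 (A = 16522/(-14930) = 16522*(-1/14930) = -8261/7465 ≈ -1.1066)
(A + (90 + 71)*11) - 19200 = (-8261/7465 + (90 + 71)*11) - 19200 = (-8261/7465 + 161*11) - 19200 = (-8261/7465 + 1771) - 19200 = 13212254/7465 - 19200 = -130115746/7465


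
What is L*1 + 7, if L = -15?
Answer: -8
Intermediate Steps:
L*1 + 7 = -15*1 + 7 = -15 + 7 = -8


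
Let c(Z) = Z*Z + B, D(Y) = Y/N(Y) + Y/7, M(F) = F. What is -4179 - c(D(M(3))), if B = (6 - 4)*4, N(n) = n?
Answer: -205263/49 ≈ -4189.0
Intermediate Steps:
B = 8 (B = 2*4 = 8)
D(Y) = 1 + Y/7 (D(Y) = Y/Y + Y/7 = 1 + Y*(⅐) = 1 + Y/7)
c(Z) = 8 + Z² (c(Z) = Z*Z + 8 = Z² + 8 = 8 + Z²)
-4179 - c(D(M(3))) = -4179 - (8 + (1 + (⅐)*3)²) = -4179 - (8 + (1 + 3/7)²) = -4179 - (8 + (10/7)²) = -4179 - (8 + 100/49) = -4179 - 1*492/49 = -4179 - 492/49 = -205263/49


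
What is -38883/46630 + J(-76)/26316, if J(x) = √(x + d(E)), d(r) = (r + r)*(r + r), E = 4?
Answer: -38883/46630 + I*√3/13158 ≈ -0.83386 + 0.00013163*I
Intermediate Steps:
d(r) = 4*r² (d(r) = (2*r)*(2*r) = 4*r²)
J(x) = √(64 + x) (J(x) = √(x + 4*4²) = √(x + 4*16) = √(x + 64) = √(64 + x))
-38883/46630 + J(-76)/26316 = -38883/46630 + √(64 - 76)/26316 = -38883*1/46630 + √(-12)*(1/26316) = -38883/46630 + (2*I*√3)*(1/26316) = -38883/46630 + I*√3/13158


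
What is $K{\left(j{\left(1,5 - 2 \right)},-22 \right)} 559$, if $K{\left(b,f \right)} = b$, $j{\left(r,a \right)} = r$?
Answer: $559$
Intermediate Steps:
$K{\left(j{\left(1,5 - 2 \right)},-22 \right)} 559 = 1 \cdot 559 = 559$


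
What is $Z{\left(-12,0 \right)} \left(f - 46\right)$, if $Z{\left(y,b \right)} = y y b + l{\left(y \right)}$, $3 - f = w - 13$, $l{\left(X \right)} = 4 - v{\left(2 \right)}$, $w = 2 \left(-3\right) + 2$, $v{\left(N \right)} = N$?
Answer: $-52$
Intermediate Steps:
$w = -4$ ($w = -6 + 2 = -4$)
$l{\left(X \right)} = 2$ ($l{\left(X \right)} = 4 - 2 = 2$)
$f = 20$ ($f = 3 - \left(-4 - 13\right) = 3 - -17 = 3 + 17 = 20$)
$Z{\left(y,b \right)} = 2 + b y^{2}$ ($Z{\left(y,b \right)} = y y b + 2 = y^{2} b + 2 = b y^{2} + 2 = 2 + b y^{2}$)
$Z{\left(-12,0 \right)} \left(f - 46\right) = \left(2 + 0 \left(-12\right)^{2}\right) \left(20 - 46\right) = \left(2 + 0 \cdot 144\right) \left(-26\right) = \left(2 + 0\right) \left(-26\right) = 2 \left(-26\right) = -52$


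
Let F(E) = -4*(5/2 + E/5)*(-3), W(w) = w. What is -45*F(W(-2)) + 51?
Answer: -1083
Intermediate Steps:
F(E) = 30 + 12*E/5 (F(E) = -4*(5*(½) + E*(⅕))*(-3) = -4*(5/2 + E/5)*(-3) = (-10 - 4*E/5)*(-3) = 30 + 12*E/5)
-45*F(W(-2)) + 51 = -45*(30 + (12/5)*(-2)) + 51 = -45*(30 - 24/5) + 51 = -45*126/5 + 51 = -1134 + 51 = -1083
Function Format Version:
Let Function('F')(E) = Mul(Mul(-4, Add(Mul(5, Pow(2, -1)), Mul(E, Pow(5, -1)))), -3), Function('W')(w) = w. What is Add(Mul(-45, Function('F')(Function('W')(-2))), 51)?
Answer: -1083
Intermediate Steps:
Function('F')(E) = Add(30, Mul(Rational(12, 5), E)) (Function('F')(E) = Mul(Mul(-4, Add(Mul(5, Rational(1, 2)), Mul(E, Rational(1, 5)))), -3) = Mul(Mul(-4, Add(Rational(5, 2), Mul(Rational(1, 5), E))), -3) = Mul(Add(-10, Mul(Rational(-4, 5), E)), -3) = Add(30, Mul(Rational(12, 5), E)))
Add(Mul(-45, Function('F')(Function('W')(-2))), 51) = Add(Mul(-45, Add(30, Mul(Rational(12, 5), -2))), 51) = Add(Mul(-45, Add(30, Rational(-24, 5))), 51) = Add(Mul(-45, Rational(126, 5)), 51) = Add(-1134, 51) = -1083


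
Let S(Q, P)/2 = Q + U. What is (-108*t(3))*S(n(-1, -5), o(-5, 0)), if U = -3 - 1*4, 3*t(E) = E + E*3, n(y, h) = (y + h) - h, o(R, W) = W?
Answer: 6912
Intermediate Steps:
n(y, h) = y (n(y, h) = (h + y) - h = y)
t(E) = 4*E/3 (t(E) = (E + E*3)/3 = (E + 3*E)/3 = (4*E)/3 = 4*E/3)
U = -7 (U = -3 - 4 = -7)
S(Q, P) = -14 + 2*Q (S(Q, P) = 2*(Q - 7) = 2*(-7 + Q) = -14 + 2*Q)
(-108*t(3))*S(n(-1, -5), o(-5, 0)) = (-144*3)*(-14 + 2*(-1)) = (-108*4)*(-14 - 2) = -432*(-16) = 6912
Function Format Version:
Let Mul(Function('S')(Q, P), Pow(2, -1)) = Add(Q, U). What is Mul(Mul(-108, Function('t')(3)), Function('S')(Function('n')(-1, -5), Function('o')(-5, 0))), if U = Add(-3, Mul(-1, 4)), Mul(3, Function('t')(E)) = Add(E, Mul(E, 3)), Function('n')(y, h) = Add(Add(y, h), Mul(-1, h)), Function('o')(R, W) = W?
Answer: 6912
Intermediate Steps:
Function('n')(y, h) = y (Function('n')(y, h) = Add(Add(h, y), Mul(-1, h)) = y)
Function('t')(E) = Mul(Rational(4, 3), E) (Function('t')(E) = Mul(Rational(1, 3), Add(E, Mul(E, 3))) = Mul(Rational(1, 3), Add(E, Mul(3, E))) = Mul(Rational(1, 3), Mul(4, E)) = Mul(Rational(4, 3), E))
U = -7 (U = Add(-3, -4) = -7)
Function('S')(Q, P) = Add(-14, Mul(2, Q)) (Function('S')(Q, P) = Mul(2, Add(Q, -7)) = Mul(2, Add(-7, Q)) = Add(-14, Mul(2, Q)))
Mul(Mul(-108, Function('t')(3)), Function('S')(Function('n')(-1, -5), Function('o')(-5, 0))) = Mul(Mul(-108, Mul(Rational(4, 3), 3)), Add(-14, Mul(2, -1))) = Mul(Mul(-108, 4), Add(-14, -2)) = Mul(-432, -16) = 6912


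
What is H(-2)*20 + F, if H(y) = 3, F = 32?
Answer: 92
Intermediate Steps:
H(-2)*20 + F = 3*20 + 32 = 60 + 32 = 92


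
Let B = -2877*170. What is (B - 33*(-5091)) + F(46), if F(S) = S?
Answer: -321041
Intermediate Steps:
B = -489090
(B - 33*(-5091)) + F(46) = (-489090 - 33*(-5091)) + 46 = (-489090 + 168003) + 46 = -321087 + 46 = -321041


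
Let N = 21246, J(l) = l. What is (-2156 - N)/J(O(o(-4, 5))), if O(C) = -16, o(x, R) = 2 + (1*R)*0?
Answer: 11701/8 ≈ 1462.6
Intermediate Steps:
o(x, R) = 2 (o(x, R) = 2 + R*0 = 2 + 0 = 2)
(-2156 - N)/J(O(o(-4, 5))) = (-2156 - 1*21246)/(-16) = (-2156 - 21246)*(-1/16) = -23402*(-1/16) = 11701/8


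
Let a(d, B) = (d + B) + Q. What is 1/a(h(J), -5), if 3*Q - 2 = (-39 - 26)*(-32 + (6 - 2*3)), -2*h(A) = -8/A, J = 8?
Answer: 2/1379 ≈ 0.0014503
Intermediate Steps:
h(A) = 4/A (h(A) = -(-4)/A = 4/A)
Q = 694 (Q = ⅔ + ((-39 - 26)*(-32 + (6 - 2*3)))/3 = ⅔ + (-65*(-32 + (6 - 6)))/3 = ⅔ + (-65*(-32 + 0))/3 = ⅔ + (-65*(-32))/3 = ⅔ + (⅓)*2080 = ⅔ + 2080/3 = 694)
a(d, B) = 694 + B + d (a(d, B) = (d + B) + 694 = (B + d) + 694 = 694 + B + d)
1/a(h(J), -5) = 1/(694 - 5 + 4/8) = 1/(694 - 5 + 4*(⅛)) = 1/(694 - 5 + ½) = 1/(1379/2) = 2/1379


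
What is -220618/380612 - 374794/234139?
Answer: -97153185915/44558056534 ≈ -2.1804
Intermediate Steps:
-220618/380612 - 374794/234139 = -220618*1/380612 - 374794*1/234139 = -110309/190306 - 374794/234139 = -97153185915/44558056534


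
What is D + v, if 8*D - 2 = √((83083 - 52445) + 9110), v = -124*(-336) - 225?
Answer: 165757/4 + √9937/4 ≈ 41464.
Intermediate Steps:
v = 41439 (v = 41664 - 225 = 41439)
D = ¼ + √9937/4 (D = ¼ + √((83083 - 52445) + 9110)/8 = ¼ + √(30638 + 9110)/8 = ¼ + √39748/8 = ¼ + (2*√9937)/8 = ¼ + √9937/4 ≈ 25.171)
D + v = (¼ + √9937/4) + 41439 = 165757/4 + √9937/4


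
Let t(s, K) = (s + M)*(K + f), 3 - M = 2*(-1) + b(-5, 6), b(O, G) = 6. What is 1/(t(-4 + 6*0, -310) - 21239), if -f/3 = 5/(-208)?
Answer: -208/4095387 ≈ -5.0789e-5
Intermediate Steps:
f = 15/208 (f = -15/(-208) = -15*(-1)/208 = -3*(-5/208) = 15/208 ≈ 0.072115)
M = -1 (M = 3 - (2*(-1) + 6) = 3 - (-2 + 6) = 3 - 1*4 = 3 - 4 = -1)
t(s, K) = (-1 + s)*(15/208 + K) (t(s, K) = (s - 1)*(K + 15/208) = (-1 + s)*(15/208 + K))
1/(t(-4 + 6*0, -310) - 21239) = 1/((-15/208 - 1*(-310) + 15*(-4 + 6*0)/208 - 310*(-4 + 6*0)) - 21239) = 1/((-15/208 + 310 + 15*(-4 + 0)/208 - 310*(-4 + 0)) - 21239) = 1/((-15/208 + 310 + (15/208)*(-4) - 310*(-4)) - 21239) = 1/((-15/208 + 310 - 15/52 + 1240) - 21239) = 1/(322325/208 - 21239) = 1/(-4095387/208) = -208/4095387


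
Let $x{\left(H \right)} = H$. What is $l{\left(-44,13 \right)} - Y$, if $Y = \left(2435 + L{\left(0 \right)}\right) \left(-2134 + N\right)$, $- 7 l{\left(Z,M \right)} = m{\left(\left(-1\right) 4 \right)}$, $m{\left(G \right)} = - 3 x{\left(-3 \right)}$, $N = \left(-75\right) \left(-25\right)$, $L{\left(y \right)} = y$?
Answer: $\frac{4414646}{7} \approx 6.3066 \cdot 10^{5}$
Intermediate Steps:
$N = 1875$
$m{\left(G \right)} = 9$ ($m{\left(G \right)} = \left(-3\right) \left(-3\right) = 9$)
$l{\left(Z,M \right)} = - \frac{9}{7}$ ($l{\left(Z,M \right)} = \left(- \frac{1}{7}\right) 9 = - \frac{9}{7}$)
$Y = -630665$ ($Y = \left(2435 + 0\right) \left(-2134 + 1875\right) = 2435 \left(-259\right) = -630665$)
$l{\left(-44,13 \right)} - Y = - \frac{9}{7} - -630665 = - \frac{9}{7} + 630665 = \frac{4414646}{7}$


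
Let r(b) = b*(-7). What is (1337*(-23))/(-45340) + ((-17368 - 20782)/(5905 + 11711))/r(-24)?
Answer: 1594240973/2396128320 ≈ 0.66534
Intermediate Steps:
r(b) = -7*b
(1337*(-23))/(-45340) + ((-17368 - 20782)/(5905 + 11711))/r(-24) = (1337*(-23))/(-45340) + ((-17368 - 20782)/(5905 + 11711))/((-7*(-24))) = -30751*(-1/45340) - 38150/17616/168 = 30751/45340 - 38150*1/17616*(1/168) = 30751/45340 - 19075/8808*1/168 = 30751/45340 - 2725/211392 = 1594240973/2396128320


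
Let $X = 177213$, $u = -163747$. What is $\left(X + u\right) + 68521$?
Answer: $81987$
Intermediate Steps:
$\left(X + u\right) + 68521 = \left(177213 - 163747\right) + 68521 = 13466 + 68521 = 81987$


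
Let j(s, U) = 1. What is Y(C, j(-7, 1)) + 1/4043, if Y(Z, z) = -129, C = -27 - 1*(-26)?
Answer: -521546/4043 ≈ -129.00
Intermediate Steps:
C = -1 (C = -27 + 26 = -1)
Y(C, j(-7, 1)) + 1/4043 = -129 + 1/4043 = -521546/4043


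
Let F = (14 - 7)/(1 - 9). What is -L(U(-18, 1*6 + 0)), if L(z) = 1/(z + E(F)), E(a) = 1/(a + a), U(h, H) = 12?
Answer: -7/80 ≈ -0.087500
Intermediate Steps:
F = -7/8 (F = 7/(-8) = 7*(-1/8) = -7/8 ≈ -0.87500)
E(a) = 1/(2*a)
L(z) = 1/(-4/7 + z) (L(z) = 1/(z + 1/(2*(-7/8))) = 1/(z + (1/2)*(-8/7)) = 1/(z - 4/7) = 1/(-4/7 + z))
-L(U(-18, 1*6 + 0)) = -7/(-4 + 7*12) = -7/(-4 + 84) = -7/80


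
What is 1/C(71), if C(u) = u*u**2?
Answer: 1/357911 ≈ 2.7940e-6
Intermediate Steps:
C(u) = u**3
1/C(71) = 1/(71**3) = 1/357911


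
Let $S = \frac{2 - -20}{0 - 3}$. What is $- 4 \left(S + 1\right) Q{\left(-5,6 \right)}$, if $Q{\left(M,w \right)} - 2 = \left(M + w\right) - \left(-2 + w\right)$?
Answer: $- \frac{76}{3} \approx -25.333$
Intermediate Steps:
$Q{\left(M,w \right)} = 4 + M$ ($Q{\left(M,w \right)} = 2 + \left(\left(M + w\right) - \left(-2 + w\right)\right) = 2 + \left(2 + M\right) = 4 + M$)
$S = - \frac{22}{3}$ ($S = \frac{2 + 20}{-3} = 22 \left(- \frac{1}{3}\right) = - \frac{22}{3} \approx -7.3333$)
$- 4 \left(S + 1\right) Q{\left(-5,6 \right)} = - 4 \left(- \frac{22}{3} + 1\right) \left(4 - 5\right) = \left(-4\right) \left(- \frac{19}{3}\right) \left(-1\right) = \frac{76}{3} \left(-1\right) = - \frac{76}{3}$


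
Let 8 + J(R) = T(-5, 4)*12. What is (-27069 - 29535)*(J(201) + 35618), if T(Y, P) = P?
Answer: -2018385432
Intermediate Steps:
J(R) = 40 (J(R) = -8 + 4*12 = -8 + 48 = 40)
(-27069 - 29535)*(J(201) + 35618) = (-27069 - 29535)*(40 + 35618) = -56604*35658 = -2018385432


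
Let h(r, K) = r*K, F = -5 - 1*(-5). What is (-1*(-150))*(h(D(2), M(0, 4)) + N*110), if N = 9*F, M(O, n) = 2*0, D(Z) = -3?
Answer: 0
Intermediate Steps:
F = 0 (F = -5 + 5 = 0)
M(O, n) = 0
h(r, K) = K*r
N = 0 (N = 9*0 = 0)
(-1*(-150))*(h(D(2), M(0, 4)) + N*110) = (-1*(-150))*(0*(-3) + 0*110) = 150*(0 + 0) = 150*0 = 0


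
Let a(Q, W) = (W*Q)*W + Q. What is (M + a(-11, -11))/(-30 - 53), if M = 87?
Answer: 1255/83 ≈ 15.120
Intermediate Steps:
a(Q, W) = Q + Q*W² (a(Q, W) = (Q*W)*W + Q = Q*W² + Q = Q + Q*W²)
(M + a(-11, -11))/(-30 - 53) = (87 - 11*(1 + (-11)²))/(-30 - 53) = (87 - 11*(1 + 121))/(-83) = (87 - 11*122)*(-1/83) = (87 - 1342)*(-1/83) = -1255*(-1/83) = 1255/83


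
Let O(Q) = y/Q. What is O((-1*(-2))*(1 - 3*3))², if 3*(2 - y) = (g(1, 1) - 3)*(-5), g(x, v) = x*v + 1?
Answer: 1/2304 ≈ 0.00043403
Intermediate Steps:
g(x, v) = 1 + v*x (g(x, v) = v*x + 1 = 1 + v*x)
y = ⅓ (y = 2 - ((1 + 1*1) - 3)*(-5)/3 = 2 - ((1 + 1) - 3)*(-5)/3 = 2 - (2 - 3)*(-5)/3 = 2 - (-1)*(-5)/3 = 2 - ⅓*5 = 2 - 5/3 = ⅓ ≈ 0.33333)
O(Q) = 1/(3*Q)
O((-1*(-2))*(1 - 3*3))² = (1/(3*(((-1*(-2))*(1 - 3*3)))))² = (1/(3*((2*(1 - 9)))))² = (1/(3*((2*(-8)))))² = ((⅓)/(-16))² = ((⅓)*(-1/16))² = (-1/48)² = 1/2304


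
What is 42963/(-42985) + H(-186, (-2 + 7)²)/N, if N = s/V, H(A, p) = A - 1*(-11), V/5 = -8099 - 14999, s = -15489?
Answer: -869424542657/665794665 ≈ -1305.8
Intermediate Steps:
V = -115490 (V = 5*(-8099 - 14999) = 5*(-23098) = -115490)
H(A, p) = 11 + A (H(A, p) = A + 11 = 11 + A)
N = 15489/115490 (N = -15489/(-115490) = -15489*(-1/115490) = 15489/115490 ≈ 0.13412)
42963/(-42985) + H(-186, (-2 + 7)²)/N = 42963/(-42985) + (11 - 186)/(15489/115490) = 42963*(-1/42985) - 175*115490/15489 = -42963/42985 - 20210750/15489 = -869424542657/665794665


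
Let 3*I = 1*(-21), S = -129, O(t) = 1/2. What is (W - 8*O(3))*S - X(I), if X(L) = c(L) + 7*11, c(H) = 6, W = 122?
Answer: -15305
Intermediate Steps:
O(t) = ½
I = -7 (I = (1*(-21))/3 = (⅓)*(-21) = -7)
X(L) = 83 (X(L) = 6 + 7*11 = 6 + 77 = 83)
(W - 8*O(3))*S - X(I) = (122 - 8*½)*(-129) - 1*83 = (122 - 4)*(-129) - 83 = 118*(-129) - 83 = -15222 - 83 = -15305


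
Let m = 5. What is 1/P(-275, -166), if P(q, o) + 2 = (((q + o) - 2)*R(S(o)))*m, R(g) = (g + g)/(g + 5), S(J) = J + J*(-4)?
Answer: -503/2207146 ≈ -0.00022790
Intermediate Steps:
S(J) = -3*J (S(J) = J - 4*J = -3*J)
R(g) = 2*g/(5 + g) (R(g) = (2*g)/(5 + g) = 2*g/(5 + g))
P(q, o) = -2 - 30*o*(-2 + o + q)/(5 - 3*o) (P(q, o) = -2 + (((q + o) - 2)*(2*(-3*o)/(5 - 3*o)))*5 = -2 + (((o + q) - 2)*(-6*o/(5 - 3*o)))*5 = -2 + ((-2 + o + q)*(-6*o/(5 - 3*o)))*5 = -2 - 6*o*(-2 + o + q)/(5 - 3*o)*5 = -2 - 30*o*(-2 + o + q)/(5 - 3*o))
1/P(-275, -166) = 1/(2*(5 - 33*(-166) + 15*(-166)**2 + 15*(-166)*(-275))/(-5 + 3*(-166))) = 1/(2*(5 + 5478 + 15*27556 + 684750)/(-5 - 498)) = 1/(2*(5 + 5478 + 413340 + 684750)/(-503)) = 1/(2*(-1/503)*1103573) = 1/(-2207146/503) = -503/2207146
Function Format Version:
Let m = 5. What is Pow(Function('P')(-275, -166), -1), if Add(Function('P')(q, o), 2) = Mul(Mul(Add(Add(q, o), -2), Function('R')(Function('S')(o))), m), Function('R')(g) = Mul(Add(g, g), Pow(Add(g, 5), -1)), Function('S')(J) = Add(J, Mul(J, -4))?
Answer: Rational(-503, 2207146) ≈ -0.00022790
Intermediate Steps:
Function('S')(J) = Mul(-3, J) (Function('S')(J) = Add(J, Mul(-4, J)) = Mul(-3, J))
Function('R')(g) = Mul(2, g, Pow(Add(5, g), -1)) (Function('R')(g) = Mul(Mul(2, g), Pow(Add(5, g), -1)) = Mul(2, g, Pow(Add(5, g), -1)))
Function('P')(q, o) = Add(-2, Mul(-30, o, Pow(Add(5, Mul(-3, o)), -1), Add(-2, o, q))) (Function('P')(q, o) = Add(-2, Mul(Mul(Add(Add(q, o), -2), Mul(2, Mul(-3, o), Pow(Add(5, Mul(-3, o)), -1))), 5)) = Add(-2, Mul(Mul(Add(Add(o, q), -2), Mul(-6, o, Pow(Add(5, Mul(-3, o)), -1))), 5)) = Add(-2, Mul(Mul(Add(-2, o, q), Mul(-6, o, Pow(Add(5, Mul(-3, o)), -1))), 5)) = Add(-2, Mul(Mul(-6, o, Pow(Add(5, Mul(-3, o)), -1), Add(-2, o, q)), 5)) = Add(-2, Mul(-30, o, Pow(Add(5, Mul(-3, o)), -1), Add(-2, o, q))))
Pow(Function('P')(-275, -166), -1) = Pow(Mul(2, Pow(Add(-5, Mul(3, -166)), -1), Add(5, Mul(-33, -166), Mul(15, Pow(-166, 2)), Mul(15, -166, -275))), -1) = Pow(Mul(2, Pow(Add(-5, -498), -1), Add(5, 5478, Mul(15, 27556), 684750)), -1) = Pow(Mul(2, Pow(-503, -1), Add(5, 5478, 413340, 684750)), -1) = Pow(Mul(2, Rational(-1, 503), 1103573), -1) = Pow(Rational(-2207146, 503), -1) = Rational(-503, 2207146)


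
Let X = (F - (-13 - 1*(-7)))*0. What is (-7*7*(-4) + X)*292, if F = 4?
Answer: 57232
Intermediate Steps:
X = 0 (X = (4 - (-13 - 1*(-7)))*0 = (4 - (-13 + 7))*0 = (4 - 1*(-6))*0 = (4 + 6)*0 = 10*0 = 0)
(-7*7*(-4) + X)*292 = (-7*7*(-4) + 0)*292 = (-49*(-4) + 0)*292 = (196 + 0)*292 = 196*292 = 57232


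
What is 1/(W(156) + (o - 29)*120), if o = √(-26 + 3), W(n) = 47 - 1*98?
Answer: -1177/4266387 - 40*I*√23/4266387 ≈ -0.00027588 - 4.4964e-5*I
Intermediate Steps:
W(n) = -51 (W(n) = 47 - 98 = -51)
o = I*√23 (o = √(-23) = I*√23 ≈ 4.7958*I)
1/(W(156) + (o - 29)*120) = 1/(-51 + (I*√23 - 29)*120) = 1/(-51 + (-29 + I*√23)*120) = 1/(-51 + (-3480 + 120*I*√23)) = 1/(-3531 + 120*I*√23)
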